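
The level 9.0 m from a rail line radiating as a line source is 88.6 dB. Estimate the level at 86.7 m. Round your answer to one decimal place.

78.8 dB

Cylindrical spreading from a line source gives a 10·log₁₀(r₂/r₁) drop.
L₂ = 88.6 − 10·log₁₀(86.7/9.0) = 88.6 − 9.838 = 78.76 dB.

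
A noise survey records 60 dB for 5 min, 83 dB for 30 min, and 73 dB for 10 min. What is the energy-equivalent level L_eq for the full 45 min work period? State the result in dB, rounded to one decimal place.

81.4 dB

The energy average is taken in the linear domain: L_eq = 10·log₁₀[(Σ tᵢ·10^(Lᵢ/10))/T], T = 45 min.
Σ tᵢ·10^(Lᵢ/10) = 5·10^(60/10) + 30·10^(83/10) + 10·10^(73/10) = 6.190e+09.
L_eq = 10·log₁₀(6.190e+09/45) = 81.39 dB.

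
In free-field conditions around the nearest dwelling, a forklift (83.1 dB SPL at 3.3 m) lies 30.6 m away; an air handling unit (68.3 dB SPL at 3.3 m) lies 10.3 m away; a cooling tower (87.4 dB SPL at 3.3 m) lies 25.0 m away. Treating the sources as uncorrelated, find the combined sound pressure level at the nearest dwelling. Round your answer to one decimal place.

71.0 dB SPL

Propagate each source to the receiver with L = L_ref − 20·log₁₀(r/r_ref), then add intensities.
forklift: 83.1 − 20·log₁₀(30.6/3.3) = 83.1 − 19.34 = 63.76 dB SPL.
air handling unit: 68.3 − 20·log₁₀(10.3/3.3) = 68.3 − 9.89 = 58.41 dB SPL.
cooling tower: 87.4 − 20·log₁₀(25.0/3.3) = 87.4 − 17.59 = 69.81 dB SPL.
Σ 10^(L/10) = 1.264e+07 → L_total = 10·log₁₀(1.264e+07) = 71.02 dB SPL.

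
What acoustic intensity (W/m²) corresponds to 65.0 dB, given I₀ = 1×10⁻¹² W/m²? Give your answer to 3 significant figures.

3.16e-06 W/m²

L = 10·log₁₀(I/I₀) ⇒ I = I₀·10^(L/10) = 10⁻¹² × 10^6.50.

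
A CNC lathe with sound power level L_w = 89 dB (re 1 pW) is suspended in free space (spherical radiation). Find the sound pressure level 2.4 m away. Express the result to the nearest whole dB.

70 dB

The power spreads over a sphere of area 4π·r², so L_p = L_w − 10·log₁₀(4π·r²).
4π·r² = 72.38 m², 10·log₁₀ of that is 18.596 dB.
L_p = 89 − 18.596 = 70.40 dB.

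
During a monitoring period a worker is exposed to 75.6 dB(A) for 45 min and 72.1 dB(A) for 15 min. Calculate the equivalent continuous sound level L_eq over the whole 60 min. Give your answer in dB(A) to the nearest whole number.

Weight each interval's intensity by its duration and average over T = 60 min:
Σ tᵢ·10^(Lᵢ/10) = 45·10^(75.6/10) + 15·10^(72.1/10) = 1.877e+09.
L_eq = 10·log₁₀(1.877e+09/60) = 74.95 dB(A).

75 dB(A)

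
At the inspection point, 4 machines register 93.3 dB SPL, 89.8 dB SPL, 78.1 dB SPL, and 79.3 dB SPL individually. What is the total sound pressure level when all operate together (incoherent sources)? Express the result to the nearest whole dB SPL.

For uncorrelated sources the intensities add, so convert each level to linear form, sum, and take 10·log₁₀ of the total.
Σ 10^(L/10) = 10^(93.3/10) + 10^(89.8/10) + 10^(78.1/10) + 10^(79.3/10) = 3.243e+09.
L_total = 10·log₁₀(3.243e+09) = 95.11 dB SPL.

95 dB SPL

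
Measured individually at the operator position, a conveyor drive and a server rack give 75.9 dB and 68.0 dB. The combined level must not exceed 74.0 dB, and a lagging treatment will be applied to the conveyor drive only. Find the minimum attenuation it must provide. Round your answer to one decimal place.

3.2 dB

The untreated sources together contribute 10^(68.0/10) = 6.310e+06, i.e. 68.00 dB.
To meet 74.0 dB overall, the treated conveyor drive may contribute at most 10^(74.0/10) − 6.310e+06 = 1.881e+07, i.e. 72.74 dB.
So the conveyor drive must be reduced from 75.9 to 72.74 dB: IL = 3.16 dB.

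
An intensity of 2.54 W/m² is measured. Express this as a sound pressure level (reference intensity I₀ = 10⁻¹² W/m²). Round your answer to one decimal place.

124.0 dB

I/I₀ = 2.54/10⁻¹² = 2.54×10^12, and L = 10·log₁₀(I/I₀).
L = 10·(0.4048 + 12) = 124.05 dB.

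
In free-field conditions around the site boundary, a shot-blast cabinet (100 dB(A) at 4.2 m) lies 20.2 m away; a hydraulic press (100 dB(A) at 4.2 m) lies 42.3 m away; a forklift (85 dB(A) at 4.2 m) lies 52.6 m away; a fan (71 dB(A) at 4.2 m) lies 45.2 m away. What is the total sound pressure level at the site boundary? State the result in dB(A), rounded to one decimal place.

Apply inverse-square spreading to bring every level to the receiver, then sum 10^(L/10).
shot-blast cabinet: 100 − 20·log₁₀(20.2/4.2) = 100 − 13.64 = 86.36 dB(A).
hydraulic press: 100 − 20·log₁₀(42.3/4.2) = 100 − 20.06 = 79.94 dB(A).
forklift: 85 − 20·log₁₀(52.6/4.2) = 85 − 21.95 = 63.05 dB(A).
fan: 71 − 20·log₁₀(45.2/4.2) = 71 − 20.64 = 50.36 dB(A).
Σ 10^(L/10) = 5.330e+08 → L_total = 10·log₁₀(5.330e+08) = 87.27 dB(A).

87.3 dB(A)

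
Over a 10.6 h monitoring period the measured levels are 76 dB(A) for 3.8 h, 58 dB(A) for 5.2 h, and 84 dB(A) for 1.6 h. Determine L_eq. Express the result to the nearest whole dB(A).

The energy average is taken in the linear domain: L_eq = 10·log₁₀[(Σ tᵢ·10^(Lᵢ/10))/T], T = 10.6 h.
Σ tᵢ·10^(Lᵢ/10) = 3.8·10^(76/10) + 5.2·10^(58/10) + 1.6·10^(84/10) = 5.565e+08.
L_eq = 10·log₁₀(5.565e+08/10.6) = 77.20 dB(A).

77 dB(A)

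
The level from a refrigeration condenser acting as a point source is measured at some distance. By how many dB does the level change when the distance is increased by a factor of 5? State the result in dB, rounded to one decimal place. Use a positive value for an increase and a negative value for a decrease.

With spherical spreading the level changes by −20·log₁₀(r₂/r₁).
ΔL = −20·log₁₀(5) = -13.98 dB.

-14.0 dB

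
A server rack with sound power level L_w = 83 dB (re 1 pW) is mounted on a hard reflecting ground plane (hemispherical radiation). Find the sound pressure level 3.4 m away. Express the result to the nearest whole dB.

The power spreads over a hemisphere of area 2π·r², so L_p = L_w − 10·log₁₀(2π·r²).
2π·r² = 72.63 m², 10·log₁₀ of that is 18.611 dB.
L_p = 83 − 18.611 = 64.39 dB.

64 dB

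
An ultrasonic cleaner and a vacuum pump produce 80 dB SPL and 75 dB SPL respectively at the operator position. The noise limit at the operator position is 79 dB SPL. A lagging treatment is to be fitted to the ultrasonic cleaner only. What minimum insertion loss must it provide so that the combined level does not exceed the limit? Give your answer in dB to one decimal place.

The untreated sources together contribute 10^(75/10) = 3.162e+07, i.e. 75.00 dB SPL.
To meet 79 dB SPL overall, the treated ultrasonic cleaner may contribute at most 10^(79/10) − 3.162e+07 = 4.781e+07, i.e. 76.80 dB SPL.
Required insertion loss = 80 − 76.80 = 3.20 dB.

3.2 dB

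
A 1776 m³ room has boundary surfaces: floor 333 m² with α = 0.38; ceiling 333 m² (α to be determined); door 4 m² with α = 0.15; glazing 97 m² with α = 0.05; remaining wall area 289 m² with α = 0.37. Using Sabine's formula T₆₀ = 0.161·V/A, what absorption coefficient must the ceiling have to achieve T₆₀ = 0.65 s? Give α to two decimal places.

A = 0.161·V/T₆₀ = 0.161·1776/0.65 = 439.90 m² sabins.
Absorption from the other surfaces = 333·0.38 + 4·0.15 + 97·0.05 + 289·0.37 = 238.92 m², so the ceiling must supply 200.98 m² over 333 m².
α = 200.98/333 = 0.604.

0.60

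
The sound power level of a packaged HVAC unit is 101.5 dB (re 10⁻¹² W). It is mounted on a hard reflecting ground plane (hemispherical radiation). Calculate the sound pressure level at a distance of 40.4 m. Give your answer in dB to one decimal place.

L_p = L_w − 10·log₁₀(2π·r²) with r = 40.4 m.
2π·r² = 1.026e+04 m², 10·log₁₀ of that is 40.109 dB.
L_p = 101.5 − 40.109 = 61.39 dB.

61.4 dB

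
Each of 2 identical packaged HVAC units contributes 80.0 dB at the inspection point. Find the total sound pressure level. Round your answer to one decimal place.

83.0 dB

N identical incoherent sources raise the level by 10·log₁₀ N.
L_total = 80.0 + 10·log₁₀(2) = 80.0 + 3.010 = 83.01 dB.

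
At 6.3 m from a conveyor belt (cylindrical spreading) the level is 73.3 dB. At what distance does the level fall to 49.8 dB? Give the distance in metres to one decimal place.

1410.4 m

Line-source spreading drops the level by 10·log₁₀(r₂/r₁); inverting, r₂/r₁ = 10^(ΔL/10).
r₂ = 6.3·10^((73.3−49.8)/10) = 6.3·10^(23.5/10) = 1410.39 m.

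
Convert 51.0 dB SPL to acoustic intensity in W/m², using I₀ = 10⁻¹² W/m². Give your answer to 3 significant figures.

I/I₀ = 10^(51.0/10) = 1.259e+05, so I = 1.259e+05 × 10⁻¹² W/m².

1.26e-07 W/m²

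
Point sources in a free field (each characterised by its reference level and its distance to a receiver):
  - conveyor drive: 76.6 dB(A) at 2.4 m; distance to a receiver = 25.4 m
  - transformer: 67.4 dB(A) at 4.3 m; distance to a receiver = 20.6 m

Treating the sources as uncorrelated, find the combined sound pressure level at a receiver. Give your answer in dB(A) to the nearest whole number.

58 dB(A)

Apply inverse-square spreading to bring every level to the receiver, then sum 10^(L/10).
conveyor drive: 76.6 − 20·log₁₀(25.4/2.4) = 76.6 − 20.49 = 56.11 dB(A).
transformer: 67.4 − 20·log₁₀(20.6/4.3) = 67.4 − 13.61 = 53.79 dB(A).
Σ 10^(L/10) = 6.475e+05 → L_total = 10·log₁₀(6.475e+05) = 58.11 dB(A).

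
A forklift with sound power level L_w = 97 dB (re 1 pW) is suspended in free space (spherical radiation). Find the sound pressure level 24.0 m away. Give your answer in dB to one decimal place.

58.4 dB

The power spreads over a sphere of area 4π·r², so L_p = L_w − 10·log₁₀(4π·r²).
4π·r² = 7238 m², 10·log₁₀ of that is 38.596 dB.
L_p = 97 − 38.596 = 58.40 dB.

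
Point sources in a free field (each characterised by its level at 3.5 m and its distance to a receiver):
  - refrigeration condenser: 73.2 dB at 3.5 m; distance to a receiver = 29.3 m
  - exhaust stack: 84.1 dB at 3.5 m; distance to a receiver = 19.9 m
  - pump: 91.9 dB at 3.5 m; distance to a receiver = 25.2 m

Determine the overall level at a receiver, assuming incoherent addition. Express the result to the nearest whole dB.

76 dB

Apply inverse-square spreading to bring every level to the receiver, then sum 10^(L/10).
refrigeration condenser: 73.2 − 20·log₁₀(29.3/3.5) = 73.2 − 18.46 = 54.74 dB.
exhaust stack: 84.1 − 20·log₁₀(19.9/3.5) = 84.1 − 15.10 = 69.00 dB.
pump: 91.9 − 20·log₁₀(25.2/3.5) = 91.9 − 17.15 = 74.75 dB.
Σ 10^(L/10) = 3.813e+07 → L_total = 10·log₁₀(3.813e+07) = 75.81 dB.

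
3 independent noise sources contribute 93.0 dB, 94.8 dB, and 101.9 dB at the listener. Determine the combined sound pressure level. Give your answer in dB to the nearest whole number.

Incoherent sources combine by intensity addition: L_total = 10·log₁₀(Σ 10^(L_i/10)).
Σ 10^(L/10) = 10^(93.0/10) + 10^(94.8/10) + 10^(101.9/10) = 2.050e+10.
L_total = 10·log₁₀(2.050e+10) = 103.12 dB.

103 dB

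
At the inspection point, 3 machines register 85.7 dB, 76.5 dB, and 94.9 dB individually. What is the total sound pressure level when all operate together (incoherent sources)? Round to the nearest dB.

95 dB

Incoherent sources combine by intensity addition: L_total = 10·log₁₀(Σ 10^(L_i/10)).
Σ 10^(L/10) = 10^(85.7/10) + 10^(76.5/10) + 10^(94.9/10) = 3.506e+09.
L_total = 10·log₁₀(3.506e+09) = 95.45 dB.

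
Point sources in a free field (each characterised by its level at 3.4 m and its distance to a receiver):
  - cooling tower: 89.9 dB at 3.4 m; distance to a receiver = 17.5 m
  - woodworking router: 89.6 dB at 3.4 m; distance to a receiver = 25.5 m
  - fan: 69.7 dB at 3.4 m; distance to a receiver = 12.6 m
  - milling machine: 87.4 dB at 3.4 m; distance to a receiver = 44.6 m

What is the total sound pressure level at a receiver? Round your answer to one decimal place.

77.6 dB

First find each source's level at the receiver (point-source: −20·log₁₀(r/r_ref)), then combine on an intensity basis.
cooling tower: 89.9 − 20·log₁₀(17.5/3.4) = 89.9 − 14.23 = 75.67 dB.
woodworking router: 89.6 − 20·log₁₀(25.5/3.4) = 89.6 − 17.50 = 72.10 dB.
fan: 69.7 − 20·log₁₀(12.6/3.4) = 69.7 − 11.38 = 58.32 dB.
milling machine: 87.4 − 20·log₁₀(44.6/3.4) = 87.4 − 22.36 = 65.04 dB.
Σ 10^(L/10) = 5.697e+07 → L_total = 10·log₁₀(5.697e+07) = 77.56 dB.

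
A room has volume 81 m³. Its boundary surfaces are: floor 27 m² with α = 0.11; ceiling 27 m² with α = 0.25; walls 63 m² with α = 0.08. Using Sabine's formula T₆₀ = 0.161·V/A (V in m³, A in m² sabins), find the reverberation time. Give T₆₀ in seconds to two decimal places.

0.88 s

Total absorption A = 27·0.11 + 27·0.25 + 63·0.08 = 14.76 m² sabins.
T₆₀ = 0.161 × 81 / 14.76 = 0.884 s.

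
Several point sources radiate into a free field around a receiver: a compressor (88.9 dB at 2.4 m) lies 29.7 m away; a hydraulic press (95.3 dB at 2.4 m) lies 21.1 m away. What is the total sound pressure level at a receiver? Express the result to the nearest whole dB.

Propagate each source to the receiver with L = L_ref − 20·log₁₀(r/r_ref), then add intensities.
compressor: 88.9 − 20·log₁₀(29.7/2.4) = 88.9 − 21.85 = 67.05 dB.
hydraulic press: 95.3 − 20·log₁₀(21.1/2.4) = 95.3 − 18.88 = 76.42 dB.
Σ 10^(L/10) = 4.891e+07 → L_total = 10·log₁₀(4.891e+07) = 76.89 dB.

77 dB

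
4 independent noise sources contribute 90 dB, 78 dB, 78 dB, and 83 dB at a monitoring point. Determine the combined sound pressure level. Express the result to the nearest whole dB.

Incoherent sources combine by intensity addition: L_total = 10·log₁₀(Σ 10^(L_i/10)).
Σ 10^(L/10) = 10^(90/10) + 10^(78/10) + 10^(78/10) + 10^(83/10) = 1.326e+09.
L_total = 10·log₁₀(1.326e+09) = 91.22 dB.

91 dB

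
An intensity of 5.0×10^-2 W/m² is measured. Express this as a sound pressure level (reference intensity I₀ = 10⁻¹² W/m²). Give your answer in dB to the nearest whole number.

I/I₀ = 5.0×10^-2/10⁻¹² = 5.0×10^10, and L = 10·log₁₀(I/I₀).
L = 10·(0.6990 + 10) = 106.99 dB.

107 dB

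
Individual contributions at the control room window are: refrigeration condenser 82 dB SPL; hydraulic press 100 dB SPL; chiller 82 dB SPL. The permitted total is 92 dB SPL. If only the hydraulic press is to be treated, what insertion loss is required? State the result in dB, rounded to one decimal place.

Fixed contribution from the other sources: Σ 10^(L/10) = 10^(82/10) + 10^(82/10) = 3.170e+08 (85.01 dB SPL).
The limit corresponds to 10^(92/10) = 1.585e+09; subtracting the fixed part leaves 1.268e+09 for the hydraulic press, i.e. 91.03 dB SPL.
Required insertion loss = 100 − 91.03 = 8.97 dB.

9.0 dB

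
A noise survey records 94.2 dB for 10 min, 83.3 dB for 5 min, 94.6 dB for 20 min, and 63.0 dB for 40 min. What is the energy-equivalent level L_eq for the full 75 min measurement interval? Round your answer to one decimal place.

Weight each interval's intensity by its duration and average over T = 75 min:
Σ tᵢ·10^(Lᵢ/10) = 10·10^(94.2/10) + 5·10^(83.3/10) + 20·10^(94.6/10) + 40·10^(63.0/10) = 8.513e+10.
L_eq = 10·log₁₀(8.513e+10/75) = 90.55 dB.

90.6 dB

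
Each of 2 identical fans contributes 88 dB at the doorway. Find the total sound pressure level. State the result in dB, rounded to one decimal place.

91.0 dB

L_total = L₁ + 10·log₁₀ N for N identical incoherent sources.
L_total = 88 + 10·log₁₀(2) = 88 + 3.010 = 91.01 dB.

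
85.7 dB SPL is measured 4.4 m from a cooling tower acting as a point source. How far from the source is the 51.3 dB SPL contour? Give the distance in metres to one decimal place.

The 34.4 dB drop corresponds to a distance ratio of 10^(34.4/20) for a point source.
r₂ = 4.4·10^((85.7−51.3)/20) = 4.4·10^(34.4/20) = 230.92 m.

230.9 m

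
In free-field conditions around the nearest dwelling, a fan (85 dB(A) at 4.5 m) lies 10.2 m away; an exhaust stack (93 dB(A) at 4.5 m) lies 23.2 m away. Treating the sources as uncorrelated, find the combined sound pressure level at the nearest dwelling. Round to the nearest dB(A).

81 dB(A)

Propagate each source to the receiver with L = L_ref − 20·log₁₀(r/r_ref), then add intensities.
fan: 85 − 20·log₁₀(10.2/4.5) = 85 − 7.11 = 77.89 dB(A).
exhaust stack: 93 − 20·log₁₀(23.2/4.5) = 93 − 14.25 = 78.75 dB(A).
Σ 10^(L/10) = 1.366e+08 → L_total = 10·log₁₀(1.366e+08) = 81.36 dB(A).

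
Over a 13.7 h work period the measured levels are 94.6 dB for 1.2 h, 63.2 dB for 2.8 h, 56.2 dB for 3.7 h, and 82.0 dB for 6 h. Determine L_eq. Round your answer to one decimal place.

L_eq = 10·log₁₀[(1/T)·Σ tᵢ·10^(Lᵢ/10)] with T = 13.7 h.
Σ tᵢ·10^(Lᵢ/10) = 1.2·10^(94.6/10) + 2.8·10^(63.2/10) + 3.7·10^(56.2/10) + 6·10^(82.0/10) = 4.419e+09.
L_eq = 10·log₁₀(4.419e+09/13.7) = 85.09 dB.

85.1 dB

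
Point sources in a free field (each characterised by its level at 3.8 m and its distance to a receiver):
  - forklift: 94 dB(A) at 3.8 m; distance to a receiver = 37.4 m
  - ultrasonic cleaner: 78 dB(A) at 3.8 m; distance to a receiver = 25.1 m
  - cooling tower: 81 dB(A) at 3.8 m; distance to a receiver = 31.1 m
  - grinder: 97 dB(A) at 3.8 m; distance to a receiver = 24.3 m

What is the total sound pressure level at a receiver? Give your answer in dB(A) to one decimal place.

Propagate each source to the receiver with L = L_ref − 20·log₁₀(r/r_ref), then add intensities.
forklift: 94 − 20·log₁₀(37.4/3.8) = 94 − 19.86 = 74.14 dB(A).
ultrasonic cleaner: 78 − 20·log₁₀(25.1/3.8) = 78 − 16.40 = 61.60 dB(A).
cooling tower: 81 − 20·log₁₀(31.1/3.8) = 81 − 18.26 = 62.74 dB(A).
grinder: 97 − 20·log₁₀(24.3/3.8) = 97 − 16.12 = 80.88 dB(A).
Σ 10^(L/10) = 1.518e+08 → L_total = 10·log₁₀(1.518e+08) = 81.81 dB(A).

81.8 dB(A)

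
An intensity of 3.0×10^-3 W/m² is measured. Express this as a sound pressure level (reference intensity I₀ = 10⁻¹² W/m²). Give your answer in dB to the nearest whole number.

95 dB

Dividing by I₀ shifts the exponent by 12: I/I₀ = 3.0×10^9.
L = 10·(0.4771 + 9) = 94.77 dB.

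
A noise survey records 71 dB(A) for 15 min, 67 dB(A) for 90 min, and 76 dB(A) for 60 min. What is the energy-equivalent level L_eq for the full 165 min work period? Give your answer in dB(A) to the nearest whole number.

73 dB(A)

Weight each interval's intensity by its duration and average over T = 165 min:
Σ tᵢ·10^(Lᵢ/10) = 15·10^(71/10) + 90·10^(67/10) + 60·10^(76/10) = 3.029e+09.
L_eq = 10·log₁₀(3.029e+09/165) = 72.64 dB(A).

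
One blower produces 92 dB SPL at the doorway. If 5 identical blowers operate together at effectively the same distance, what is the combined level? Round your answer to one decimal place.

99.0 dB SPL

L_total = L₁ + 10·log₁₀ N for N identical incoherent sources.
L_total = 92 + 10·log₁₀(5) = 92 + 6.990 = 98.99 dB SPL.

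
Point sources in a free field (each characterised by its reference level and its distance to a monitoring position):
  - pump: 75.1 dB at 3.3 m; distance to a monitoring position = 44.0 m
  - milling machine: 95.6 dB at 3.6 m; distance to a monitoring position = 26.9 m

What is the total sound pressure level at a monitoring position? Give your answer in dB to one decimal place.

Propagate each source to the receiver with L = L_ref − 20·log₁₀(r/r_ref), then add intensities.
pump: 75.1 − 20·log₁₀(44.0/3.3) = 75.1 − 22.50 = 52.60 dB.
milling machine: 95.6 − 20·log₁₀(26.9/3.6) = 95.6 − 17.47 = 78.13 dB.
Σ 10^(L/10) = 6.521e+07 → L_total = 10·log₁₀(6.521e+07) = 78.14 dB.

78.1 dB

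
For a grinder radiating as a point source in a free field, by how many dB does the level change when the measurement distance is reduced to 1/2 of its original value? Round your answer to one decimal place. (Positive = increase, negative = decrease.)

With spherical spreading the level changes by −20·log₁₀(r₂/r₁).
ΔL = −20·log₁₀(0.5) = +6.02 dB.

+6.0 dB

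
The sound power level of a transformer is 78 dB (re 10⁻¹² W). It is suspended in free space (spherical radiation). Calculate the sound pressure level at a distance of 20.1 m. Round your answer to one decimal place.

40.9 dB

The power spreads over a sphere of area 4π·r², so L_p = L_w − 10·log₁₀(4π·r²).
4π·r² = 5077 m², 10·log₁₀ of that is 37.056 dB.
L_p = 78 − 37.056 = 40.94 dB.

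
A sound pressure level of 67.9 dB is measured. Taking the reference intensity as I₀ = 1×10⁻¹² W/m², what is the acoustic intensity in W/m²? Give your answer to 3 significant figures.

I/I₀ = 10^(67.9/10) = 6.166e+06, so I = 6.166e+06 × 10⁻¹² W/m².

6.17e-06 W/m²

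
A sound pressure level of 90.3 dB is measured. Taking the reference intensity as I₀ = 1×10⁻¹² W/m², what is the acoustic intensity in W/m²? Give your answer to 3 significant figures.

I/I₀ = 10^(90.3/10) = 1.072e+09, so I = 1.072e+09 × 10⁻¹² W/m².

0.00107 W/m²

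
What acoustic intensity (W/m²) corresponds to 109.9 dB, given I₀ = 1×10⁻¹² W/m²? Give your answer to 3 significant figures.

L = 10·log₁₀(I/I₀) ⇒ I = I₀·10^(L/10) = 10⁻¹² × 10^10.99.

0.0977 W/m²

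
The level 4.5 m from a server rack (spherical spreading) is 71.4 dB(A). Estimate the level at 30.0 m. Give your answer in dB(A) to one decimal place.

54.9 dB(A)

Point-source attenuation: ΔL = 20·log₁₀(r₂/r₁) = 20·log₁₀(30.0/4.5) = 16.478 dB.
L₂ = 71.4 − 20·log₁₀(30.0/4.5) = 71.4 − 16.478 = 54.92 dB(A).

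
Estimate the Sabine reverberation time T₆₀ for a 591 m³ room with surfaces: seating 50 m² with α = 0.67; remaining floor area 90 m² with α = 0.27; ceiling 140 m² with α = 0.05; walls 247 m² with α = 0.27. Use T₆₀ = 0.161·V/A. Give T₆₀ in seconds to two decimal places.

0.72 s

Total absorption A = 50·0.67 + 90·0.27 + 140·0.05 + 247·0.27 = 131.49 m² sabins.
T₆₀ = 0.161 × 591 / 131.49 = 0.724 s.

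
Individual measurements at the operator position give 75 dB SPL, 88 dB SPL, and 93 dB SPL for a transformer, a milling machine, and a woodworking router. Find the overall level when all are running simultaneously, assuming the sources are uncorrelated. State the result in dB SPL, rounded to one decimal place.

For uncorrelated sources the intensities add, so convert each level to linear form, sum, and take 10·log₁₀ of the total.
Σ 10^(L/10) = 10^(75/10) + 10^(88/10) + 10^(93/10) = 2.658e+09.
L_total = 10·log₁₀(2.658e+09) = 94.25 dB SPL.

94.2 dB SPL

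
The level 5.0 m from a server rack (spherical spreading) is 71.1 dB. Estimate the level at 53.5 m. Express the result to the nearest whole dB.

Point-source attenuation: ΔL = 20·log₁₀(r₂/r₁) = 20·log₁₀(53.5/5.0) = 20.588 dB.
L₂ = 71.1 − 20·log₁₀(53.5/5.0) = 71.1 − 20.588 = 50.51 dB.

51 dB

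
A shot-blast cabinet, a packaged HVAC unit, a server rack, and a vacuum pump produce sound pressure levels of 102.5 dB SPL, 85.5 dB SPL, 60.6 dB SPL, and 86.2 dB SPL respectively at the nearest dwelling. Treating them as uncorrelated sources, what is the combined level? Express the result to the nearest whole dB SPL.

Incoherent sources combine by intensity addition: L_total = 10·log₁₀(Σ 10^(L_i/10)).
Σ 10^(L/10) = 10^(102.5/10) + 10^(85.5/10) + 10^(60.6/10) + 10^(86.2/10) = 1.856e+10.
L_total = 10·log₁₀(1.856e+10) = 102.68 dB SPL.

103 dB SPL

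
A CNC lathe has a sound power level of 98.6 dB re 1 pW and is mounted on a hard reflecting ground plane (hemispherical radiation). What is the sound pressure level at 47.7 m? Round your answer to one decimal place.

Free-field hemispherical radiation: L_p = L_w − 10·log₁₀(2π·r²), r = 47.7 m.
2π·r² = 1.43e+04 m², 10·log₁₀ of that is 41.552 dB.
L_p = 98.6 − 41.552 = 57.05 dB.

57.0 dB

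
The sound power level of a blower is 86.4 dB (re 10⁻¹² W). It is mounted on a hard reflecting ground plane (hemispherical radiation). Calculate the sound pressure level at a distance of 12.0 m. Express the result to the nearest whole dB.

The power spreads over a hemisphere of area 2π·r², so L_p = L_w − 10·log₁₀(2π·r²).
2π·r² = 904.8 m², 10·log₁₀ of that is 29.565 dB.
L_p = 86.4 − 29.565 = 56.83 dB.

57 dB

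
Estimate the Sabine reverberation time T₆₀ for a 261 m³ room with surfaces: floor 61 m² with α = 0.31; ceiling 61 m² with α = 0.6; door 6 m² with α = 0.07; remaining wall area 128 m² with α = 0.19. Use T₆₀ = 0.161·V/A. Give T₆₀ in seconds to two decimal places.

A = Σ Sᵢαᵢ = 61·0.31 + 61·0.6 + 6·0.07 + 128·0.19 = 80.25 m².
T₆₀ = 0.161 × 261 / 80.25 = 0.524 s.

0.52 s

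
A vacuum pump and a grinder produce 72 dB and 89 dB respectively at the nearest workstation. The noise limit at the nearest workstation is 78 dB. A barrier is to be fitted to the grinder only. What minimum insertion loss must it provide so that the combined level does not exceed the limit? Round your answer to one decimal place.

Everything except the grinder sums to 10^(72/10) = 1.585e+07 in linear terms, 72.00 dB.
The limit corresponds to 10^(78/10) = 6.310e+07; subtracting the fixed part leaves 4.725e+07 for the grinder, i.e. 76.74 dB.
So the grinder must be reduced from 89 to 76.74 dB: IL = 12.26 dB.

12.3 dB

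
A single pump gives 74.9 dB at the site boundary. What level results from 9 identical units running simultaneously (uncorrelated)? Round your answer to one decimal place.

With 9 equal, uncorrelated contributions the intensity is 9× that of one unit, giving a rise of 10·log₁₀ 9.
L_total = 74.9 + 10·log₁₀(9) = 74.9 + 9.542 = 84.44 dB.

84.4 dB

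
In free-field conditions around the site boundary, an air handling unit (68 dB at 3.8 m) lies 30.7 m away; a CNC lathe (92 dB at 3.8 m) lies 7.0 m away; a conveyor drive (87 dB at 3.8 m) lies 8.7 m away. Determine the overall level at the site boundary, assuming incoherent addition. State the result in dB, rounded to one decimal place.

First find each source's level at the receiver (point-source: −20·log₁₀(r/r_ref)), then combine on an intensity basis.
air handling unit: 68 − 20·log₁₀(30.7/3.8) = 68 − 18.15 = 49.85 dB.
CNC lathe: 92 − 20·log₁₀(7.0/3.8) = 92 − 5.31 = 86.69 dB.
conveyor drive: 87 − 20·log₁₀(8.7/3.8) = 87 − 7.19 = 79.81 dB.
Σ 10^(L/10) = 5.628e+08 → L_total = 10·log₁₀(5.628e+08) = 87.50 dB.

87.5 dB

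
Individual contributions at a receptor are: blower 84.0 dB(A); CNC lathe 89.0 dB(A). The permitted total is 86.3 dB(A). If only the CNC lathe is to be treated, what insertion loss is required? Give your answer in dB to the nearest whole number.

7 dB

The untreated sources together contribute 10^(84.0/10) = 2.512e+08, i.e. 84.00 dB(A).
The limit corresponds to 10^(86.3/10) = 4.266e+08; subtracting the fixed part leaves 1.754e+08 for the CNC lathe, i.e. 82.44 dB(A).
Required insertion loss = 89.0 − 82.44 = 6.56 dB.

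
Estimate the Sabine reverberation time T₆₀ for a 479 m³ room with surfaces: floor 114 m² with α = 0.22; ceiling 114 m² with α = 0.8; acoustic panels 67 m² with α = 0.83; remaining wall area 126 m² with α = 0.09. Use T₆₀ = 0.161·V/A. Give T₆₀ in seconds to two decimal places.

0.42 s

Total absorption A = 114·0.22 + 114·0.8 + 67·0.83 + 126·0.09 = 183.23 m² sabins.
T₆₀ = 0.161 × 479 / 183.23 = 0.421 s.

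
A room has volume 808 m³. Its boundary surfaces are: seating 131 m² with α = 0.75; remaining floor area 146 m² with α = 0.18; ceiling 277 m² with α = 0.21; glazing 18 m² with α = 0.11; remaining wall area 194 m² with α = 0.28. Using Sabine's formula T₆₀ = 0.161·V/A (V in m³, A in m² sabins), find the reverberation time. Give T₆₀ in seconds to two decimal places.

0.54 s

A = Σ Sᵢαᵢ = 131·0.75 + 146·0.18 + 277·0.21 + 18·0.11 + 194·0.28 = 239.00 m².
T₆₀ = 0.161 × 808 / 239.00 = 0.544 s.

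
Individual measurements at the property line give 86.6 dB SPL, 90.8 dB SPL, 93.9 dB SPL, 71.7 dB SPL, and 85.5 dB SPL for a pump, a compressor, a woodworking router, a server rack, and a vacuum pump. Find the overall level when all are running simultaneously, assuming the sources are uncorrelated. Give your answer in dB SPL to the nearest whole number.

Incoherent sources combine by intensity addition: L_total = 10·log₁₀(Σ 10^(L_i/10)).
Σ 10^(L/10) = 10^(86.6/10) + 10^(90.8/10) + 10^(93.9/10) + 10^(71.7/10) + 10^(85.5/10) = 4.484e+09.
L_total = 10·log₁₀(4.484e+09) = 96.52 dB SPL.

97 dB SPL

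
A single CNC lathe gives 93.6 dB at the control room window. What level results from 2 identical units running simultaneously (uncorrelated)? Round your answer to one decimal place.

96.6 dB

N identical incoherent sources raise the level by 10·log₁₀ N.
L_total = 93.6 + 10·log₁₀(2) = 93.6 + 3.010 = 96.61 dB.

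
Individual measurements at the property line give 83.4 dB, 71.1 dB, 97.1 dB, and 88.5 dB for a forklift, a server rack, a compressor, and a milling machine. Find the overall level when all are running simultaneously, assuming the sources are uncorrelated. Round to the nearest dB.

Incoherent sources combine by intensity addition: L_total = 10·log₁₀(Σ 10^(L_i/10)).
Σ 10^(L/10) = 10^(83.4/10) + 10^(71.1/10) + 10^(97.1/10) + 10^(88.5/10) = 6.068e+09.
L_total = 10·log₁₀(6.068e+09) = 97.83 dB.

98 dB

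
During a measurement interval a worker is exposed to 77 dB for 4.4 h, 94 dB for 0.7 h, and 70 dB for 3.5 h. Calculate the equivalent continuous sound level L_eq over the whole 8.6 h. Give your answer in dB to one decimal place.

Weight each interval's intensity by its duration and average over T = 8.6 h:
Σ tᵢ·10^(Lᵢ/10) = 4.4·10^(77/10) + 0.7·10^(94/10) + 3.5·10^(70/10) = 2.014e+09.
L_eq = 10·log₁₀(2.014e+09/8.6) = 83.70 dB.

83.7 dB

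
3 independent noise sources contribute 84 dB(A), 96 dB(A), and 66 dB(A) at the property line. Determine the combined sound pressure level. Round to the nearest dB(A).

96 dB(A)

For uncorrelated sources the intensities add, so convert each level to linear form, sum, and take 10·log₁₀ of the total.
Σ 10^(L/10) = 10^(84/10) + 10^(96/10) + 10^(66/10) = 4.236e+09.
L_total = 10·log₁₀(4.236e+09) = 96.27 dB(A).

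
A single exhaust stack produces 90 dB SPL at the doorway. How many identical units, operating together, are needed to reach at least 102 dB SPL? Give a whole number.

16

Need L₁ + 10·log₁₀ N ≥ 102, i.e. log₁₀ N ≥ 1.20.
N ≥ 10^(12.0/10) = 15.849, so N = 16.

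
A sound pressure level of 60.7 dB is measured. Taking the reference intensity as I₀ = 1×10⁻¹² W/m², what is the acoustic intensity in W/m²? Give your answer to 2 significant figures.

1.2e-06 W/m²

L = 10·log₁₀(I/I₀) ⇒ I = I₀·10^(L/10) = 10⁻¹² × 10^6.07.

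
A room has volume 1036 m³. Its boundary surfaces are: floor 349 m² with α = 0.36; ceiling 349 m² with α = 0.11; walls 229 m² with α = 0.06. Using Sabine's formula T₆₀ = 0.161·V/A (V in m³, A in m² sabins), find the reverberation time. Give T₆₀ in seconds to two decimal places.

A = Σ Sᵢαᵢ = 349·0.36 + 349·0.11 + 229·0.06 = 177.77 m².
T₆₀ = 0.161·V/A = 0.161·1036/177.77 = 0.938 s.

0.94 s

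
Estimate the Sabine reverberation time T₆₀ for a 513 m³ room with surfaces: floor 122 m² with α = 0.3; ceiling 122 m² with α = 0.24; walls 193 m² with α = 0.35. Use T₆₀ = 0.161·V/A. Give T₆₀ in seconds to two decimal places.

0.62 s

Summing Sᵢαᵢ: 122·0.3 + 122·0.24 + 193·0.35 = 133.43 m².
T₆₀ = 0.161 × 513 / 133.43 = 0.619 s.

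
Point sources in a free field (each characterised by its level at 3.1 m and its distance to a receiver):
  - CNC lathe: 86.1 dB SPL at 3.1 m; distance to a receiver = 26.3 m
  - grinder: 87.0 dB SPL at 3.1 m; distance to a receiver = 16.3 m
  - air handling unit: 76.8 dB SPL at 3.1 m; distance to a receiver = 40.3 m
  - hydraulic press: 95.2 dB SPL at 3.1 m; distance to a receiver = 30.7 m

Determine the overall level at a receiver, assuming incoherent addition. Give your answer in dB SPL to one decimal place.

77.6 dB SPL

Propagate each source to the receiver with L = L_ref − 20·log₁₀(r/r_ref), then add intensities.
CNC lathe: 86.1 − 20·log₁₀(26.3/3.1) = 86.1 − 18.57 = 67.53 dB SPL.
grinder: 87.0 − 20·log₁₀(16.3/3.1) = 87.0 − 14.42 = 72.58 dB SPL.
air handling unit: 76.8 − 20·log₁₀(40.3/3.1) = 76.8 − 22.28 = 54.52 dB SPL.
hydraulic press: 95.2 − 20·log₁₀(30.7/3.1) = 95.2 − 19.92 = 75.28 dB SPL.
Σ 10^(L/10) = 5.783e+07 → L_total = 10·log₁₀(5.783e+07) = 77.62 dB SPL.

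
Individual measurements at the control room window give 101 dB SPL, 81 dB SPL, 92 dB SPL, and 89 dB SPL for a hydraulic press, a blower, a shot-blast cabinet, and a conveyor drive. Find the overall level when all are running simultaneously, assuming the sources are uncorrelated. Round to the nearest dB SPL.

For uncorrelated sources the intensities add, so convert each level to linear form, sum, and take 10·log₁₀ of the total.
Σ 10^(L/10) = 10^(101/10) + 10^(81/10) + 10^(92/10) + 10^(89/10) = 1.509e+10.
L_total = 10·log₁₀(1.509e+10) = 101.79 dB SPL.

102 dB SPL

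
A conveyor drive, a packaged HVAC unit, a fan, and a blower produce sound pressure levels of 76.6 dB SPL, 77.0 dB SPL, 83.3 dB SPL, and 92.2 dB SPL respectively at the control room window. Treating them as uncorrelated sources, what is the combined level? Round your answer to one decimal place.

92.9 dB SPL

Incoherent sources combine by intensity addition: L_total = 10·log₁₀(Σ 10^(L_i/10)).
Σ 10^(L/10) = 10^(76.6/10) + 10^(77.0/10) + 10^(83.3/10) + 10^(92.2/10) = 1.969e+09.
L_total = 10·log₁₀(1.969e+09) = 92.94 dB SPL.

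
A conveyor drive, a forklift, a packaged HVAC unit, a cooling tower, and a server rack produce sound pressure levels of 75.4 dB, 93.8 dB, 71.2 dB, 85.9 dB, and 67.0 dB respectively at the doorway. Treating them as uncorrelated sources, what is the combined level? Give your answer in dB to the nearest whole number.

95 dB

For uncorrelated sources the intensities add, so convert each level to linear form, sum, and take 10·log₁₀ of the total.
Σ 10^(L/10) = 10^(75.4/10) + 10^(93.8/10) + 10^(71.2/10) + 10^(85.9/10) + 10^(67.0/10) = 2.841e+09.
L_total = 10·log₁₀(2.841e+09) = 94.53 dB.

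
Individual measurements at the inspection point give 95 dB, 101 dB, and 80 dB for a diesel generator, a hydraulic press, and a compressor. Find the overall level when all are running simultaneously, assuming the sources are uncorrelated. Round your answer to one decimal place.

102.0 dB

For uncorrelated sources the intensities add, so convert each level to linear form, sum, and take 10·log₁₀ of the total.
Σ 10^(L/10) = 10^(95/10) + 10^(101/10) + 10^(80/10) = 1.585e+10.
L_total = 10·log₁₀(1.585e+10) = 102.00 dB.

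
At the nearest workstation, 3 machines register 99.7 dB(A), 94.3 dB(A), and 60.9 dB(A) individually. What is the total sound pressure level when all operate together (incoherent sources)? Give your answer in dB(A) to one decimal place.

100.8 dB(A)

Incoherent sources combine by intensity addition: L_total = 10·log₁₀(Σ 10^(L_i/10)).
Σ 10^(L/10) = 10^(99.7/10) + 10^(94.3/10) + 10^(60.9/10) = 1.203e+10.
L_total = 10·log₁₀(1.203e+10) = 100.80 dB(A).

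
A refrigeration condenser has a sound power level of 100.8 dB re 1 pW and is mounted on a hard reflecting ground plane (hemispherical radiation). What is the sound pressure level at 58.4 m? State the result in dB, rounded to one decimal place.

The power spreads over a hemisphere of area 2π·r², so L_p = L_w − 10·log₁₀(2π·r²).
2π·r² = 2.143e+04 m², 10·log₁₀ of that is 43.310 dB.
L_p = 100.8 − 43.310 = 57.49 dB.

57.5 dB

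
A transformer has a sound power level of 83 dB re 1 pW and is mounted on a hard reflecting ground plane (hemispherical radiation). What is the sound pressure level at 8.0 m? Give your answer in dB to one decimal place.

L_p = L_w − 10·log₁₀(2π·r²) with r = 8.0 m.
2π·r² = 402.1 m², 10·log₁₀ of that is 26.044 dB.
L_p = 83 − 26.044 = 56.96 dB.

57.0 dB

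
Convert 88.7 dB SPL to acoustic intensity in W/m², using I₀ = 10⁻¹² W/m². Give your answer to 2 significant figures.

I = I₀·10^(L/10) = 10⁻¹² × 10^(88.7/10) = 10^(-3.130).

0.00074 W/m²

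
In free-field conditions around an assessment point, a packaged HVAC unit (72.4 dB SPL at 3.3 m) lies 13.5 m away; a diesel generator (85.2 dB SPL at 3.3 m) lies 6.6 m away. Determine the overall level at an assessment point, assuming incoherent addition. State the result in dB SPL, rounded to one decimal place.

79.2 dB SPL

First find each source's level at the receiver (point-source: −20·log₁₀(r/r_ref)), then combine on an intensity basis.
packaged HVAC unit: 72.4 − 20·log₁₀(13.5/3.3) = 72.4 − 12.24 = 60.16 dB SPL.
diesel generator: 85.2 − 20·log₁₀(6.6/3.3) = 85.2 − 6.02 = 79.18 dB SPL.
Σ 10^(L/10) = 8.382e+07 → L_total = 10·log₁₀(8.382e+07) = 79.23 dB SPL.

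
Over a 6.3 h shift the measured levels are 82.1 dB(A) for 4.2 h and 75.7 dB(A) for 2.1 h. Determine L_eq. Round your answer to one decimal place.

80.8 dB(A)

L_eq = 10·log₁₀[(1/T)·Σ tᵢ·10^(Lᵢ/10)] with T = 6.3 h.
Σ tᵢ·10^(Lᵢ/10) = 4.2·10^(82.1/10) + 2.1·10^(75.7/10) = 7.592e+08.
L_eq = 10·log₁₀(7.592e+08/6.3) = 80.81 dB(A).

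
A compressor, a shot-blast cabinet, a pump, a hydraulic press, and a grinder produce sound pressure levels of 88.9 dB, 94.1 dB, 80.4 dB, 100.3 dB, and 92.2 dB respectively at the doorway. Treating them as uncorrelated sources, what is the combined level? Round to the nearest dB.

102 dB

Incoherent sources combine by intensity addition: L_total = 10·log₁₀(Σ 10^(L_i/10)).
Σ 10^(L/10) = 10^(88.9/10) + 10^(94.1/10) + 10^(80.4/10) + 10^(100.3/10) + 10^(92.2/10) = 1.583e+10.
L_total = 10·log₁₀(1.583e+10) = 102.00 dB.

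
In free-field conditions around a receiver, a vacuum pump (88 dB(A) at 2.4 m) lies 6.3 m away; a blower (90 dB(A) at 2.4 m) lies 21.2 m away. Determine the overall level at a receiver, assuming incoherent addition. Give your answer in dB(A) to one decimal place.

Apply inverse-square spreading to bring every level to the receiver, then sum 10^(L/10).
vacuum pump: 88 − 20·log₁₀(6.3/2.4) = 88 − 8.38 = 79.62 dB(A).
blower: 90 − 20·log₁₀(21.2/2.4) = 90 − 18.92 = 71.08 dB(A).
Σ 10^(L/10) = 1.044e+08 → L_total = 10·log₁₀(1.044e+08) = 80.19 dB(A).

80.2 dB(A)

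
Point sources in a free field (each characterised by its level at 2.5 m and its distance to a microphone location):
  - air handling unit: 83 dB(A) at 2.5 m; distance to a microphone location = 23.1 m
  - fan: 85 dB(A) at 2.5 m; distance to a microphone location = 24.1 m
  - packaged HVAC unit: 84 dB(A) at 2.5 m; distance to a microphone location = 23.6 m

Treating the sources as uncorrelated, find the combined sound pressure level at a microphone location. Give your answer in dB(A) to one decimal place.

69.3 dB(A)

Propagate each source to the receiver with L = L_ref − 20·log₁₀(r/r_ref), then add intensities.
air handling unit: 83 − 20·log₁₀(23.1/2.5) = 83 − 19.31 = 63.69 dB(A).
fan: 85 − 20·log₁₀(24.1/2.5) = 85 − 19.68 = 65.32 dB(A).
packaged HVAC unit: 84 − 20·log₁₀(23.6/2.5) = 84 − 19.50 = 64.50 dB(A).
Σ 10^(L/10) = 8.559e+06 → L_total = 10·log₁₀(8.559e+06) = 69.32 dB(A).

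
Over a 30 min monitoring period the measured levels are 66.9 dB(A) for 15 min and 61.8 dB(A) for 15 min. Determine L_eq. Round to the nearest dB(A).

65 dB(A)

L_eq = 10·log₁₀[(1/T)·Σ tᵢ·10^(Lᵢ/10)] with T = 30 min.
Σ tᵢ·10^(Lᵢ/10) = 15·10^(66.9/10) + 15·10^(61.8/10) = 9.617e+07.
L_eq = 10·log₁₀(9.617e+07/30) = 65.06 dB(A).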